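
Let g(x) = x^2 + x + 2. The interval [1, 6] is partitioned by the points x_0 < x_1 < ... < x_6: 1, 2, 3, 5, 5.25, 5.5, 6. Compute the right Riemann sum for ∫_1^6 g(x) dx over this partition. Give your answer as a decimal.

Subinterval widths: 1, 1, 2, 0.25, 0.25, 0.5.
Right endpoints: 2, 3, 5, 5.25, 5.5, 6.
g(2) = 8, g(3) = 14, g(5) = 32, g(5.25) = 34.8125, g(5.5) = 37.75, g(6) = 44.
Sum = Σ Δx_i · g(x_i).
Sum = 126.140625.

126.140625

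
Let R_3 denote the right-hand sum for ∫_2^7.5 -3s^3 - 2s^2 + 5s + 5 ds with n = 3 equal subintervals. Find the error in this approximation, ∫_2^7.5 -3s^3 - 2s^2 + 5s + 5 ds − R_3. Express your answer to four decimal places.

1346.6152

Exact integral: ∫_2^7.5 f(s) ds ≈ -2478.838542.
R_3 ≈ -3825.453704.
Error ≈ -2478.838542 − (-3825.453704) ≈ 1346.6152.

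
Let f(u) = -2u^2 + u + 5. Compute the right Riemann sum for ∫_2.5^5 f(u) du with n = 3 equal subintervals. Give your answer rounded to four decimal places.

Δu = (5 − 2.5)/3 = 5/6.
Right endpoints: 10/3, 25/6, 5.
f(10/3) = -125/9, f(25/6) = -230/9, f(5) = -40.
Sum = Δu · [f(10/3) + f(25/6) + f(5)].
Sum ≈ -66.2037.

-66.2037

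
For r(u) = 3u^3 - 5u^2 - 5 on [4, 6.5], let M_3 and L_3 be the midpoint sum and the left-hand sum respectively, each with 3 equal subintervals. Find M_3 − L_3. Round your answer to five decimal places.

190.25608

M_3 ≈ 777.1426505.
L_3 ≈ 586.8865741.
M_3 − L_3 ≈ 190.25608.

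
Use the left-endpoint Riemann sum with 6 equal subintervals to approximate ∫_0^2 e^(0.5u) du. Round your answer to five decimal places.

Δu = (2 − 0)/6 = 1/3.
Left endpoints: 0, 1/3, 2/3, 1, 4/3, 5/3.
f(0) ≈ 1.00000, f(1/3) ≈ 1.18136, f(2/3) ≈ 1.39561, f(1) ≈ 1.64872, f(4/3) ≈ 1.94773, f(5/3) ≈ 2.30098.
Sum = Δu · [f(0) + f(1/3) + f(2/3) + ...].
Sum ≈ 3.15813.

3.15813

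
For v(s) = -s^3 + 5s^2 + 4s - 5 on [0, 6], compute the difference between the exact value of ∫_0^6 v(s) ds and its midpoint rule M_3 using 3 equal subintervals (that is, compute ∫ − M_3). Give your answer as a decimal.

Exact integral: ∫_0^6 v(s) ds = 78.
M_3 = 86.
Error = 78 − 86 = -8.

-8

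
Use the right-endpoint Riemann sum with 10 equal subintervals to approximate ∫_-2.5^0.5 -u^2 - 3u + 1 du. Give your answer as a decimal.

Δu = (0.5 − (-2.5))/10 = 0.3.
Right endpoints: -2.2, -1.9, -1.6, -1.3, -1, -0.7, -0.4, -0.1, 0.2, 0.5.
f(-2.2) = 2.76, f(-1.9) = 3.09, f(-1.6) = 3.24, f(-1.3) = 3.21, f(-1) = 3, f(-0.7) = 2.61, f(-0.4) = 2.04, f(-0.1) = 1.29, f(0.2) = 0.36, f(0.5) = -0.75.
Sum = Δu · [f(-2.2) + f(-1.9) + f(-1.6) + ...].
Sum = 6.255.

6.255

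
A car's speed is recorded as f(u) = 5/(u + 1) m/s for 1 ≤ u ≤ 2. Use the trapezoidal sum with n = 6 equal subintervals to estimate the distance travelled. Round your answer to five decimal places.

Δu = (2 − 1)/6 = 1/6.
f(1) = 2.5, f(7/6) = 30/13, f(4/3) = 15/7, f(1.5) = 2, f(5/3) = 1.875, f(11/6) = 30/17, f(2) = 5/3.
T_6 = (Δu/2)·[f(u_0) + 2f(u_1) + ... + 2f(u_{5}) + f(u_6)].
Sum ≈ 2.02893.

2.02893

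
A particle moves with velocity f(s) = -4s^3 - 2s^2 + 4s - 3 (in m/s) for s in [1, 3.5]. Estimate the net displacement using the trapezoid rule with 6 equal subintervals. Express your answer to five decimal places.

-164.07697

Δs = (3.5 − 1)/6 = 5/12.
f(1) = -5, f(17/12) = -5495/432, f(11/6) = -730/27, f(2.25) = -49.6875, f(8/3) = -2225/27, f(37/12) = -54835/432, f(3.5) = -185.
T_6 = (Δs/2)·[f(s_0) + 2f(s_1) + ... + 2f(s_{5}) + f(s_6)].
Sum ≈ -164.07697.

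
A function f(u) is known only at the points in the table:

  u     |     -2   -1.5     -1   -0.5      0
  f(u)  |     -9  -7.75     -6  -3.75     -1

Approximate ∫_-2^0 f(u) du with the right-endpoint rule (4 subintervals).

Δu = 0.5.
Sum = 0.5·[(-7.75) + (-6) + (-3.75) + (-1)] = -9.25.

-9.25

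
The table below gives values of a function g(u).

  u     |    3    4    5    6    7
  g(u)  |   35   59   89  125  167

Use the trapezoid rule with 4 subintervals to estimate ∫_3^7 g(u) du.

Δu = 1.
T_4 = (1/2)·[35 + 2·59 + 2·89 + 2·125 + 167] = 374.

374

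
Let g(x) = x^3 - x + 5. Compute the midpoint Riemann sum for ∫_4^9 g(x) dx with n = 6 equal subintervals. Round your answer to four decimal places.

Δx = (9 − 4)/6 = 5/6.
Midpoints: 53/12, 5.25, 73/12, 83/12, 7.75, 103/12.
g(53/12) = 149885/1728, g(5.25) = 144.453125, g(73/12) = 387145/1728, g(83/12) = 568475/1728, g(7.75) = 462.734375, g(103/12) = 1086535/1728.
Sum = Δx · [g(53/12) + g(5.25) + g(73/12) + ...].
Sum ≈ 1563.1076.

1563.1076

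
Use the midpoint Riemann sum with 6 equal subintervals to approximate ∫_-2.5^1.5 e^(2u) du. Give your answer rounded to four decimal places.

Δu = (1.5 − (-2.5))/6 = 2/3.
Midpoints: -13/6, -1.5, -5/6, -1/6, 0.5, 7/6.
f(-13/6) ≈ 0.0131, f(-1.5) ≈ 0.0498, f(-5/6) ≈ 0.1889, f(-1/6) ≈ 0.7165, f(0.5) ≈ 2.7183, f(7/6) ≈ 10.3123.
Sum = Δu · [f(-13/6) + f(-1.5) + f(-5/6) + ...].
Sum ≈ 9.3326.

9.3326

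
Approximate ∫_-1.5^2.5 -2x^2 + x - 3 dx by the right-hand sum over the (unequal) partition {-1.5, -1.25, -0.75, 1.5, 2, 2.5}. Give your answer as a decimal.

Subinterval widths: 0.25, 0.5, 2.25, 0.5, 0.5.
Right endpoints: -1.25, -0.75, 1.5, 2, 2.5.
f(-1.25) = -7.375, f(-0.75) = -4.875, f(1.5) = -6, f(2) = -9, f(2.5) = -13.
Sum = Σ Δx_i · f(x_i).
Sum = -28.78125.

-28.78125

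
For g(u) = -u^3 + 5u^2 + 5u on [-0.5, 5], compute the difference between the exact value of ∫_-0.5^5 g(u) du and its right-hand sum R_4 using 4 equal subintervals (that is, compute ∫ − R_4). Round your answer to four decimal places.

-14.9281

Exact integral: ∫_-0.5^5 g(u) du ≈ 114.182292.
R_4 ≈ 129.110352.
Error ≈ 114.182292 − 129.110352 ≈ -14.9281.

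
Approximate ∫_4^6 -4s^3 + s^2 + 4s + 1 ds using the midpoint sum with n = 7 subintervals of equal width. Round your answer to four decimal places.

-946.5306

Δs = (6 − 4)/7 = 2/7.
Midpoints: 29/7, 31/7, 33/7, 5, 37/7, 39/7, 41/7.
f(29/7) = -85642/343, f(31/7) = -106018/343, f(33/7) = -129314/343, f(5) = -454, f(37/7) = -185434/343, f(39/7) = -218642/343, f(41/7) = -255538/343.
Sum = Δs · [f(29/7) + f(31/7) + f(33/7) + ...].
Sum ≈ -946.5306.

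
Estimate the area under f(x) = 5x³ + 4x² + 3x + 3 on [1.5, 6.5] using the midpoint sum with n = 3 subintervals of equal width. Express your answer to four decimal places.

2587.5926

Δx = (6.5 − 1.5)/3 = 5/3.
Midpoints: 7/3, 4, 17/3.
f(7/3) = 2573/27, f(4) = 399, f(17/3) = 28573/27.
Sum = Δx · [f(7/3) + f(4) + f(17/3)].
Sum ≈ 2587.5926.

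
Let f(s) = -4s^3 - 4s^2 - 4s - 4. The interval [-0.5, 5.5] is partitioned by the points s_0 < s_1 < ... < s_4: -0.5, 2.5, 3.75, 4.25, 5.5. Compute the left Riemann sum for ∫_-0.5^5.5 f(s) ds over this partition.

Subinterval widths: 3, 1.25, 0.5, 1.25.
Left endpoints: -0.5, 2.5, 3.75, 4.25.
f(-0.5) = -2.5, f(2.5) = -101.5, f(3.75) = -286.1875, f(4.25) = -400.3125.
Sum = Σ Δs_i · f(s_i).
Sum = -777.859375.

-777.859375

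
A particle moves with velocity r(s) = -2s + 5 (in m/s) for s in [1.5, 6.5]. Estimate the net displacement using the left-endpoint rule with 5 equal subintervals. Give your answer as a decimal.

Δs = (6.5 − 1.5)/5 = 1.
Left endpoints: 1.5, 2.5, 3.5, 4.5, 5.5.
r(1.5) = 2, r(2.5) = 0, r(3.5) = -2, r(4.5) = -4, r(5.5) = -6.
Sum = Δs · [r(1.5) + r(2.5) + r(3.5) + r(4.5) + r(5.5)].
Sum = -10.

-10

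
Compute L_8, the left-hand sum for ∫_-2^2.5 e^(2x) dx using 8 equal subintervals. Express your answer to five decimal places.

40.12663

Δx = (2.5 − (-2))/8 = 0.5625.
Left endpoints: -2, -1.4375, -0.875, -0.3125, 0.25, 0.8125, 1.375, 1.9375.
f(-2) ≈ 0.01832, f(-1.4375) ≈ 0.05642, f(-0.875) ≈ 0.17377, f(-0.3125) ≈ 0.53526, f(0.25) ≈ 1.64872, f(0.8125) ≈ 5.07842, f(1.375) ≈ 15.64263, f(1.9375) ≈ 48.18270.
Sum = Δx · [f(-2) + f(-1.4375) + f(-0.875) + ...].
Sum ≈ 40.12663.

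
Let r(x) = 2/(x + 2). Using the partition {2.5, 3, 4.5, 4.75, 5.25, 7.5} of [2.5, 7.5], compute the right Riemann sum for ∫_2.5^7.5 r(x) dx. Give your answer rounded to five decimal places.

Subinterval widths: 0.5, 1.5, 0.25, 0.5, 2.25.
Right endpoints: 3, 4.5, 4.75, 5.25, 7.5.
r(3) = 0.4, r(4.5) = 4/13, r(4.75) = 8/27, r(5.25) = 8/29, r(7.5) = 4/19.
Sum = Σ Δx_i · r(x_i).
Sum ≈ 1.34723.

1.34723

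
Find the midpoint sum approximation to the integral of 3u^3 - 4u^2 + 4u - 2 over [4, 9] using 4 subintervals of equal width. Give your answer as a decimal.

Δu = (9 − 4)/4 = 1.25.
Midpoints: 4.625, 5.875, 7.125, 8.375.
f(4.625) = 116599/512, f(5.875) = 251789/512, f(7.125) = 465179/512, f(8.375) = 774769/512.
Sum = Δu · [f(4.625) + f(5.875) + f(7.125) + f(8.375)].
Sum = 3926.6015625.

3926.6015625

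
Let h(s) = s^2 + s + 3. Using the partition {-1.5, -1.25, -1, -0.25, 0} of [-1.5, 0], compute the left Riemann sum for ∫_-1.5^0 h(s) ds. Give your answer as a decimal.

Subinterval widths: 0.25, 0.25, 0.75, 0.25.
Left endpoints: -1.5, -1.25, -1, -0.25.
h(-1.5) = 3.75, h(-1.25) = 3.3125, h(-1) = 3, h(-0.25) = 2.8125.
Sum = Σ Δs_i · h(s_i).
Sum = 4.71875.

4.71875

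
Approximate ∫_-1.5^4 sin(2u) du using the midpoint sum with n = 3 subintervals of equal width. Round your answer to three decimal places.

-0.802

Δu = (4 − (-1.5))/3 = 11/6.
Midpoints: -7/12, 1.25, 37/12.
f(-7/12) ≈ -0.919, f(1.25) ≈ 0.598, f(37/12) ≈ -0.116.
Sum = Δu · [f(-7/12) + f(1.25) + f(37/12)].
Sum ≈ -0.802.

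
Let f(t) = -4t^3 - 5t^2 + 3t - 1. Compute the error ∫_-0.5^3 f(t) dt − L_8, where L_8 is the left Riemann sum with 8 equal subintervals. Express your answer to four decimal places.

Exact integral: ∫_-0.5^3 f(t) dt ≈ -116.520833.
L_8 = -87.74609375.
Error ≈ -116.520833 − (-87.74609375) ≈ -28.7747.

-28.7747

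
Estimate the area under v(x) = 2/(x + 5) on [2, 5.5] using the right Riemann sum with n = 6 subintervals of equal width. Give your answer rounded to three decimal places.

Δx = (5.5 − 2)/6 = 7/12.
Right endpoints: 31/12, 19/6, 3.75, 13/3, 59/12, 5.5.
v(31/12) = 24/91, v(19/6) = 12/49, v(3.75) = 8/35, v(13/3) = 3/14, v(59/12) = 24/119, v(5.5) = 4/21.
Sum = Δx · [v(31/12) + v(19/6) + v(3.75) + ...].
Sum ≈ 0.784.

0.784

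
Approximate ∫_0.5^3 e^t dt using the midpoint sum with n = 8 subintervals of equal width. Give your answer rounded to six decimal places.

18.362009

Δt = (3 − 0.5)/8 = 0.3125.
Midpoints: 0.65625, 0.96875, 1.28125, 1.59375, 1.90625, 2.21875, 2.53125, 2.84375.
f(0.65625) ≈ 1.927550, f(0.96875) ≈ 2.634649, f(1.28125) ≈ 3.601138, f(1.59375) ≈ 4.922173, f(1.90625) ≈ 6.727812, f(2.21875) ≈ 9.195829, f(2.53125) ≈ 12.569208, f(2.84375) ≈ 17.180070.
Sum = Δt · [f(0.65625) + f(0.96875) + f(1.28125) + ...].
Sum ≈ 18.362009.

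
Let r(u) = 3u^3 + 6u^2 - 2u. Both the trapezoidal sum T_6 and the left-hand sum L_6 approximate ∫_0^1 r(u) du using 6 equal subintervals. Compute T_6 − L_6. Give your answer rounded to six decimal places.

T_6 ≈ 1.79861111.
L_6 ≈ 1.21527778.
T_6 − L_6 ≈ 0.583333.

0.583333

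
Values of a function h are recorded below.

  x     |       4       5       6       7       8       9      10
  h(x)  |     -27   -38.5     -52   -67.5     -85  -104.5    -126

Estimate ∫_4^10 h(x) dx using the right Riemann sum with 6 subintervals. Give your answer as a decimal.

-473.5

Δx = 1.
Sum = 1·[(-38.5) + (-52) + (-67.5) + (-85) + (-104.5) + (-126)] = -473.5.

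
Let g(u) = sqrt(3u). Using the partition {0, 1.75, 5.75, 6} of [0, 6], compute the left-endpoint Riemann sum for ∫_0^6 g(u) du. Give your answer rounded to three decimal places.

Subinterval widths: 1.75, 4, 0.25.
Left endpoints: 0, 1.75, 5.75.
g(0) ≈ 0.000, g(1.75) ≈ 2.291, g(5.75) ≈ 4.153.
Sum = Σ Δu_i · g(u_i).
Sum ≈ 10.203.

10.203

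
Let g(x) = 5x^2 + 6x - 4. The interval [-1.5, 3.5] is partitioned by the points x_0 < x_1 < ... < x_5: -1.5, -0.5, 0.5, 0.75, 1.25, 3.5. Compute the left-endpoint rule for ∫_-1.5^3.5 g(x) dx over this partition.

19.671875

Subinterval widths: 1, 1, 0.25, 0.5, 2.25.
Left endpoints: -1.5, -0.5, 0.5, 0.75, 1.25.
g(-1.5) = -1.75, g(-0.5) = -5.75, g(0.5) = 0.25, g(0.75) = 3.3125, g(1.25) = 11.3125.
Sum = Σ Δx_i · g(x_i).
Sum = 19.671875.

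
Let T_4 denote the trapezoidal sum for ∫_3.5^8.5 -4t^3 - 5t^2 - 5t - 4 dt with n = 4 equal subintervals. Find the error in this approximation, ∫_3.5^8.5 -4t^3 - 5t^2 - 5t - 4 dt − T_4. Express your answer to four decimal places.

Exact integral: ∫_3.5^8.5 f(t) dt ≈ -6192.083333.
T_4 = -6292.34375.
Error ≈ -6192.083333 − (-6292.34375) ≈ 100.2604.

100.2604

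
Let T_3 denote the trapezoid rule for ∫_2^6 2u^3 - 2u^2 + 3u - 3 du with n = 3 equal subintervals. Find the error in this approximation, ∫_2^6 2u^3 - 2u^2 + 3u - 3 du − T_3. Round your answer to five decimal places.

Exact integral: ∫_2^6 f(u) du ≈ 537.3333333.
T_3 ≈ 563.4074074.
Error ≈ 537.3333333 − 563.4074074 ≈ -26.07407.

-26.07407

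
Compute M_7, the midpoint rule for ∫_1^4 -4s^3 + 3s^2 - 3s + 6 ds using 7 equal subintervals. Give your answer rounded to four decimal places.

-195.2602

Δs = (4 − 1)/7 = 3/7.
Midpoints: 17/14, 23/14, 29/14, 2.5, 41/14, 47/14, 53/14.
f(17/14) = -523/1372, f(23/14) = -11755/1372, f(29/14) = -31411/1372, f(2.5) = -45.25, f(41/14) = -106363/1372, f(47/14) = -166843/1372, f(53/14) = -246115/1372.
Sum = Δs · [f(17/14) + f(23/14) + f(29/14) + ...].
Sum ≈ -195.2602.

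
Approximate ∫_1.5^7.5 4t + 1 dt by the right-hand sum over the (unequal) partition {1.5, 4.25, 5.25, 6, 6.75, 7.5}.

134.5

Subinterval widths: 2.75, 1, 0.75, 0.75, 0.75.
Right endpoints: 4.25, 5.25, 6, 6.75, 7.5.
f(4.25) = 18, f(5.25) = 22, f(6) = 25, f(6.75) = 28, f(7.5) = 31.
Sum = Σ Δt_i · f(t_i).
Sum = 134.5.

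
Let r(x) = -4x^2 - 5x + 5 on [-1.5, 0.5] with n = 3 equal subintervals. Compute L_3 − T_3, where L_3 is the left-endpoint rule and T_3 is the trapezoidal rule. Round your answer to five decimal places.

0.66667

L_3 ≈ 10.4074074.
T_3 ≈ 9.7407407.
L_3 − T_3 ≈ 0.66667.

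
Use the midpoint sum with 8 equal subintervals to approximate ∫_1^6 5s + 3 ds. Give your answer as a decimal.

102.5

Δs = (6 − 1)/8 = 0.625.
Midpoints: 1.3125, 1.9375, 2.5625, 3.1875, 3.8125, 4.4375, 5.0625, 5.6875.
f(1.3125) = 9.5625, f(1.9375) = 12.6875, f(2.5625) = 15.8125, f(3.1875) = 18.9375, f(3.8125) = 22.0625, f(4.4375) = 25.1875, f(5.0625) = 28.3125, f(5.6875) = 31.4375.
Sum = Δs · [f(1.3125) + f(1.9375) + f(2.5625) + ...].
Sum = 102.5.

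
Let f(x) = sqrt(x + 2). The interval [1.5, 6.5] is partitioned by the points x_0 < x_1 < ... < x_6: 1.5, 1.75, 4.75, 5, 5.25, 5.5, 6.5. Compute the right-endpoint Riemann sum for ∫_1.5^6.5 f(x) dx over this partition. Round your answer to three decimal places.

13.213

Subinterval widths: 0.25, 3, 0.25, 0.25, 0.25, 1.
Right endpoints: 1.75, 4.75, 5, 5.25, 5.5, 6.5.
f(1.75) ≈ 1.936, f(4.75) ≈ 2.598, f(5) ≈ 2.646, f(5.25) ≈ 2.693, f(5.5) ≈ 2.739, f(6.5) ≈ 2.915.
Sum = Σ Δx_i · f(x_i).
Sum ≈ 13.213.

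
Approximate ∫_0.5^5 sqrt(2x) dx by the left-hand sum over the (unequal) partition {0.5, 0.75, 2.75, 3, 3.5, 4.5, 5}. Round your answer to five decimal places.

Subinterval widths: 0.25, 2, 0.25, 0.5, 1, 0.5.
Left endpoints: 0.5, 0.75, 2.75, 3, 3.5, 4.5.
f(0.5) ≈ 1.00000, f(0.75) ≈ 1.22474, f(2.75) ≈ 2.34521, f(3) ≈ 2.44949, f(3.5) ≈ 2.64575, f(4.5) ≈ 3.00000.
Sum = Σ Δx_i · f(x_i).
Sum ≈ 8.65629.

8.65629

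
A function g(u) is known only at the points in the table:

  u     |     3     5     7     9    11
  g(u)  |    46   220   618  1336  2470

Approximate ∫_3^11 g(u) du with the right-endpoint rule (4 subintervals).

Δu = 2.
Sum = 2·[220 + 618 + 1336 + 2470] = 9288.

9288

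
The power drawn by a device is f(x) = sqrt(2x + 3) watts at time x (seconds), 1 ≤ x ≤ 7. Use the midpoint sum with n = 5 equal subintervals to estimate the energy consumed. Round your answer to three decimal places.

Δx = (7 − 1)/5 = 1.2.
Midpoints: 1.6, 2.8, 4, 5.2, 6.4.
f(1.6) ≈ 2.490, f(2.8) ≈ 2.933, f(4) ≈ 3.317, f(5.2) ≈ 3.661, f(6.4) ≈ 3.975.
Sum = Δx · [f(1.6) + f(2.8) + f(4) + f(5.2) + f(6.4)].
Sum ≈ 19.650.

19.650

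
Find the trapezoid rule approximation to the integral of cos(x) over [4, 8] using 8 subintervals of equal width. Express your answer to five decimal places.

Δx = (8 − 4)/8 = 0.5.
f(4) ≈ -0.65364, f(4.5) ≈ -0.21080, f(5) ≈ 0.28366, f(5.5) ≈ 0.70867, f(6) ≈ 0.96017, f(6.5) ≈ 0.97659, f(7) ≈ 0.75390, f(7.5) ≈ 0.34664, f(8) ≈ -0.14550.
T_8 = (Δx/2)·[f(x_0) + 2f(x_1) + ... + 2f(x_{7}) + f(x_8)].
Sum ≈ 1.70963.

1.70963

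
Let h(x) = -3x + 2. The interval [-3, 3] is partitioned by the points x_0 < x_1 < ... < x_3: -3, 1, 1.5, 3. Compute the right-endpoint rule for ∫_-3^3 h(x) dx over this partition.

-15.75

Subinterval widths: 4, 0.5, 1.5.
Right endpoints: 1, 1.5, 3.
h(1) = -1, h(1.5) = -2.5, h(3) = -7.
Sum = Σ Δx_i · h(x_i).
Sum = -15.75.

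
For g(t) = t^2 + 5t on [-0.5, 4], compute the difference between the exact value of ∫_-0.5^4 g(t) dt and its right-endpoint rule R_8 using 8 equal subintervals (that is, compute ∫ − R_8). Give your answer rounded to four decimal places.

-10.9951

Exact integral: ∫_-0.5^4 g(t) dt = 60.75.
R_8 ≈ 71.745117.
Error ≈ 60.75 − 71.745117 ≈ -10.9951.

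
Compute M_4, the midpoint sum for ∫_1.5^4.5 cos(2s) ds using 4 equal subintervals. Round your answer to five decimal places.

Δs = (4.5 − 1.5)/4 = 0.75.
Midpoints: 1.875, 2.625, 3.375, 4.125.
f(1.875) ≈ -0.82056, f(2.625) ≈ 0.51209, f(3.375) ≈ 0.89301, f(4.125) ≈ -0.38575.
Sum = Δs · [f(1.875) + f(2.625) + f(3.375) + f(4.125)].
Sum ≈ 0.14909.

0.14909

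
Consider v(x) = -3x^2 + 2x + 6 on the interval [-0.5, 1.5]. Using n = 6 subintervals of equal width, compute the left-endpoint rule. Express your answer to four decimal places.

Δx = (1.5 − (-0.5))/6 = 1/3.
Left endpoints: -0.5, -1/6, 1/6, 0.5, 5/6, 7/6.
v(-0.5) = 4.25, v(-1/6) = 67/12, v(1/6) = 6.25, v(0.5) = 6.25, v(5/6) = 67/12, v(7/6) = 4.25.
Sum = Δx · [v(-0.5) + v(-1/6) + v(1/6) + ...].
Sum ≈ 10.7222.

10.7222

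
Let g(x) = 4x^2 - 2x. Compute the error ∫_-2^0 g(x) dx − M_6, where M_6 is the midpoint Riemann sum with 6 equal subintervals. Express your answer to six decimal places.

0.074074

Exact integral: ∫_-2^0 g(x) dx ≈ 14.66666667.
M_6 ≈ 14.59259259.
Error ≈ 14.66666667 − 14.59259259 ≈ 0.074074.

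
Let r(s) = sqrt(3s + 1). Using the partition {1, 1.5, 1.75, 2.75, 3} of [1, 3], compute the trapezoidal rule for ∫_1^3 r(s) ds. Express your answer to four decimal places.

Subinterval widths: 0.5, 0.25, 1, 0.25.
r(1) ≈ 2.0000, r(1.5) ≈ 2.3452, r(1.75) ≈ 2.5000, r(2.75) ≈ 3.0414, r(3) ≈ 3.1623.
On each subinterval the trapezoid contributes (Δs_i/2)·[r(s_{i-1}) + r(s_i)].
Sum ≈ 5.2381.

5.2381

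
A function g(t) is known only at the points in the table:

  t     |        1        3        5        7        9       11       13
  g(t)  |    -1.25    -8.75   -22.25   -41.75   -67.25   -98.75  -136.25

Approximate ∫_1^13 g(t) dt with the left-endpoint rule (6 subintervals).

Δt = 2.
Sum = 2·[(-1.25) + (-8.75) + (-22.25) + (-41.75) + (-67.25) + (-98.75)] = -480.

-480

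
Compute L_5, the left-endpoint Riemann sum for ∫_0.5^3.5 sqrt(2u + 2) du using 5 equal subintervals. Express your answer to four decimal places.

6.8803

Δu = (3.5 − 0.5)/5 = 0.6.
Left endpoints: 0.5, 1.1, 1.7, 2.3, 2.9.
f(0.5) ≈ 1.7321, f(1.1) ≈ 2.0494, f(1.7) ≈ 2.3238, f(2.3) ≈ 2.5690, f(2.9) ≈ 2.7928.
Sum = Δu · [f(0.5) + f(1.1) + f(1.7) + f(2.3) + f(2.9)].
Sum ≈ 6.8803.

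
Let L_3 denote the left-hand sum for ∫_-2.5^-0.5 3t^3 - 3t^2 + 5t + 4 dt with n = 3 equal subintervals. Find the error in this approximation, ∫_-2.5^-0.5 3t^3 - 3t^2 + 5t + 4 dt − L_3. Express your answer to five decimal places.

Exact integral: ∫_-2.5^-0.5 f(t) dt = -51.75.
L_3 ≈ -79.0277778.
Error ≈ -51.75 − (-79.0277778) ≈ 27.27778.

27.27778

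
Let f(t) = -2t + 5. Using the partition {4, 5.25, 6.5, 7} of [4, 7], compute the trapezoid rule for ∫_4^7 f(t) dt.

Subinterval widths: 1.25, 1.25, 0.5.
f(4) = -3, f(5.25) = -5.5, f(6.5) = -8, f(7) = -9.
On each subinterval the trapezoid contributes (Δt_i/2)·[f(t_{i-1}) + f(t_i)].
Sum = -18.

-18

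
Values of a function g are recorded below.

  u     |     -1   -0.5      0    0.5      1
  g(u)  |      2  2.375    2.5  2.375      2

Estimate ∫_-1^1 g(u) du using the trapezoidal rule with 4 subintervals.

Δu = 0.5.
T_4 = (0.5/2)·[2 + 2·2.375 + 2·2.5 + 2·2.375 + 2] = 4.625.

4.625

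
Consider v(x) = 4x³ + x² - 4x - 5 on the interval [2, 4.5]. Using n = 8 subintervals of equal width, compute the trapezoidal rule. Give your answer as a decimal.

Δx = (4.5 − 2)/8 = 0.3125.
v(2) = 23, v(2.3125) = 41537/1024, v(2.625) = 63.7421875, v(2.9375) = 95507/1024, v(3.25) = 129.875, v(3.5625) = 178477/1024, v(3.875) = 227.2578125, v(4.1875) = 296447/1024, v(4.5) = 361.75.
T_8 = (Δx/2)·[v(x_0) + 2v(x_1) + ... + 2v(x_{7}) + v(x_8)].
Sum = 378.3984375.

378.3984375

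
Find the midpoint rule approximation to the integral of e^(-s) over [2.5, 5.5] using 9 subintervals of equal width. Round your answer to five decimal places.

0.07764

Δs = (5.5 − 2.5)/9 = 1/3.
Midpoints: 8/3, 3, 10/3, 11/3, 4, 13/3, 14/3, 5, 16/3.
f(8/3) ≈ 0.06948, f(3) ≈ 0.04979, f(10/3) ≈ 0.03567, f(11/3) ≈ 0.02556, f(4) ≈ 0.01832, f(13/3) ≈ 0.01312, f(14/3) ≈ 0.00940, f(5) ≈ 0.00674, f(16/3) ≈ 0.00483.
Sum = Δs · [f(8/3) + f(3) + f(10/3) + ...].
Sum ≈ 0.07764.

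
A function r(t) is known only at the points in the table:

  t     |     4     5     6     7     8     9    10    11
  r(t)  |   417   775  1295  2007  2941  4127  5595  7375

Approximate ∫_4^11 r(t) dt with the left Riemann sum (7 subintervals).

Δt = 1.
Sum = 1·[417 + 775 + 1295 + 2007 + 2941 + 4127 + 5595] = 17157.

17157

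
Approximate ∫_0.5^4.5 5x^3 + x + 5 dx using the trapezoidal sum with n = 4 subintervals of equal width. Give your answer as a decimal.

567.5

Δx = (4.5 − 0.5)/4 = 1.
f(0.5) = 6.125, f(1.5) = 23.375, f(2.5) = 85.625, f(3.5) = 222.875, f(4.5) = 465.125.
T_4 = (Δx/2)·[f(x_0) + 2f(x_1) + 2f(x_2) + 2f(x_3) + f(x_4)].
Sum = 567.5.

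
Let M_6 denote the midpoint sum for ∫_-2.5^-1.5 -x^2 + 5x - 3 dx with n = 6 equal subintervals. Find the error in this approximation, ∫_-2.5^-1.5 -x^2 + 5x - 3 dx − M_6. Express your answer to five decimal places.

-0.00231

Exact integral: ∫_-2.5^-1.5 f(x) dx ≈ -17.0833333.
M_6 ≈ -17.0810185.
Error ≈ -17.0833333 − (-17.0810185) ≈ -0.00231.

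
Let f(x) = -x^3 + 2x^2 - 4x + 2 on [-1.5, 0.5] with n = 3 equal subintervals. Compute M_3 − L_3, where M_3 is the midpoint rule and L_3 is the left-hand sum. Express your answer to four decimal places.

-5.9444

M_3 ≈ 11.324074.
L_3 ≈ 17.268519.
M_3 − L_3 ≈ -5.9444.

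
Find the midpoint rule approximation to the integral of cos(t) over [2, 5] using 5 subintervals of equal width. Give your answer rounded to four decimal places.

Δt = (5 − 2)/5 = 0.6.
Midpoints: 2.3, 2.9, 3.5, 4.1, 4.7.
f(2.3) ≈ -0.6663, f(2.9) ≈ -0.9710, f(3.5) ≈ -0.9365, f(4.1) ≈ -0.5748, f(4.7) ≈ -0.0124.
Sum = Δt · [f(2.3) + f(2.9) + f(3.5) + f(4.1) + f(4.7)].
Sum ≈ -1.8965.

-1.8965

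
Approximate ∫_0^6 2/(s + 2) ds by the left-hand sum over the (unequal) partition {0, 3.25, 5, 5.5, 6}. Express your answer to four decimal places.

4.1929

Subinterval widths: 3.25, 1.75, 0.5, 0.5.
Left endpoints: 0, 3.25, 5, 5.5.
f(0) = 1, f(3.25) = 8/21, f(5) = 2/7, f(5.5) = 4/15.
Sum = Σ Δs_i · f(s_i).
Sum ≈ 4.1929.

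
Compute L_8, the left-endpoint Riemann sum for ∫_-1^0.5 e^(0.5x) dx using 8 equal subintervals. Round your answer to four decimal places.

Δx = (0.5 − (-1))/8 = 0.1875.
Left endpoints: -1, -0.8125, -0.625, -0.4375, -0.25, -0.0625, 0.125, 0.3125.
f(-1) ≈ 0.6065, f(-0.8125) ≈ 0.6661, f(-0.625) ≈ 0.7316, f(-0.4375) ≈ 0.8035, f(-0.25) ≈ 0.8825, f(-0.0625) ≈ 0.9692, f(0.125) ≈ 1.0645, f(0.3125) ≈ 1.1691.
Sum = Δx · [f(-1) + f(-0.8125) + f(-0.625) + ...].
Sum ≈ 1.2925.

1.2925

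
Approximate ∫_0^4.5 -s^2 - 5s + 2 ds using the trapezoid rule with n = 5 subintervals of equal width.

Δs = (4.5 − 0)/5 = 0.9.
f(0) = 2, f(0.9) = -3.31, f(1.8) = -10.24, f(2.7) = -18.79, f(3.6) = -28.96, f(4.5) = -40.75.
T_5 = (Δs/2)·[f(s_0) + 2f(s_1) + ... + 2f(s_{4}) + f(s_5)].
Sum = -72.6075.

-72.6075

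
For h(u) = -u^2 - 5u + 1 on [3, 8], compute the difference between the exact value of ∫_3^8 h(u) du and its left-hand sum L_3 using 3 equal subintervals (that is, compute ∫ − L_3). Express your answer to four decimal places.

-64.3519

Exact integral: ∫_3^8 h(u) du ≈ -294.166667.
L_3 ≈ -229.814815.
Error ≈ -294.166667 − (-229.814815) ≈ -64.3519.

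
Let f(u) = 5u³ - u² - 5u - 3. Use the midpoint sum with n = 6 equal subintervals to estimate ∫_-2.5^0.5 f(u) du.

Δu = (0.5 − (-2.5))/6 = 0.5.
Midpoints: -2.25, -1.75, -1.25, -0.75, -0.25, 0.25.
f(-2.25) = -53.765625, f(-1.75) = -24.109375, f(-1.25) = -8.078125, f(-0.75) = -1.921875, f(-0.25) = -1.890625, f(0.25) = -4.234375.
Sum = Δu · [f(-2.25) + f(-1.75) + f(-1.25) + ...].
Sum = -47.

-47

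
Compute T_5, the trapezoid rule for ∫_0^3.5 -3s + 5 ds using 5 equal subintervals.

Δs = (3.5 − 0)/5 = 0.7.
f(0) = 5, f(0.7) = 2.9, f(1.4) = 0.8, f(2.1) = -1.3, f(2.8) = -3.4, f(3.5) = -5.5.
T_5 = (Δs/2)·[f(s_0) + 2f(s_1) + ... + 2f(s_{4}) + f(s_5)].
Sum = -0.875.

-0.875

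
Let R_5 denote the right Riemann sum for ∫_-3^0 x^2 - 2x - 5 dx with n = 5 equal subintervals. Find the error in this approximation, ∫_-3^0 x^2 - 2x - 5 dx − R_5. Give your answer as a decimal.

Exact integral: ∫_-3^0 f(x) dx = 3.
R_5 = -1.32.
Error = 3 − (-1.32) = 4.32.

4.32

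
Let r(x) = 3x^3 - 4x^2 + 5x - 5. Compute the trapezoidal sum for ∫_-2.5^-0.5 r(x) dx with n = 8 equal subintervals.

Δx = (-0.5 − (-2.5))/8 = 0.25.
r(-2.5) = -89.375, r(-2.25) = -70.671875, r(-2) = -55, r(-1.75) = -42.078125, r(-1.5) = -31.625, r(-1.25) = -23.359375, r(-1) = -17, r(-0.75) = -12.265625, r(-0.5) = -8.875.
T_8 = (Δx/2)·[r(x_0) + 2r(x_1) + ... + 2r(x_{7}) + r(x_8)].
Sum = -75.28125.

-75.28125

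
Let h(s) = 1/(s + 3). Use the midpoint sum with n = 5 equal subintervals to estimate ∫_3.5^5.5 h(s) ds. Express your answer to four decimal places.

0.2682

Δs = (5.5 − 3.5)/5 = 0.4.
Midpoints: 3.7, 4.1, 4.5, 4.9, 5.3.
h(3.7) = 10/67, h(4.1) = 10/71, h(4.5) = 2/15, h(4.9) = 10/79, h(5.3) = 10/83.
Sum = Δs · [h(3.7) + h(4.1) + h(4.5) + h(4.9) + h(5.3)].
Sum ≈ 0.2682.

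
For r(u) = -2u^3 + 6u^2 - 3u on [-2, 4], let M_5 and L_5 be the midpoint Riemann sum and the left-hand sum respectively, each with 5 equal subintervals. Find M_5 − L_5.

M_5 = 6.
L_5 = 60.
M_5 − L_5 = -54.

-54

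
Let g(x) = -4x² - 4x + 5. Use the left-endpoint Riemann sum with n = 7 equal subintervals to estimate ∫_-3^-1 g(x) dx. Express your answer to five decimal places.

Δx = (-1 − (-3))/7 = 2/7.
Left endpoints: -3, -19/7, -17/7, -15/7, -13/7, -11/7, -9/7.
g(-3) = -19, g(-19/7) = -667/49, g(-17/7) = -435/49, g(-15/7) = -235/49, g(-13/7) = -67/49, g(-11/7) = 69/49, g(-9/7) = 173/49.
Sum = Δx · [g(-3) + g(-19/7) + g(-17/7) + ...].
Sum ≈ -12.20408.

-12.20408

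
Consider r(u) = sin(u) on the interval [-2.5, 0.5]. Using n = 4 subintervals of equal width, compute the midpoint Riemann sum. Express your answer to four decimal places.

Δu = (0.5 − (-2.5))/4 = 0.75.
Midpoints: -2.125, -1.375, -0.625, 0.125.
r(-2.125) ≈ -0.8503, r(-1.375) ≈ -0.9809, r(-0.625) ≈ -0.5851, r(0.125) ≈ 0.1247.
Sum = Δu · [r(-2.125) + r(-1.375) + r(-0.625) + r(0.125)].
Sum ≈ -1.7187.

-1.7187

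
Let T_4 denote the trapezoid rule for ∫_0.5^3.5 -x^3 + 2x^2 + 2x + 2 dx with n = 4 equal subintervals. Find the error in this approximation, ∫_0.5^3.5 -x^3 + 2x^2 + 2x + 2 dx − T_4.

1.125

Exact integral: ∫_0.5^3.5 f(x) dx = 9.
T_4 = 7.875.
Error = 9 − 7.875 = 1.125.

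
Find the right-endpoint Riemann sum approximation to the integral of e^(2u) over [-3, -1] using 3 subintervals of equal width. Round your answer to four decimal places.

Δu = (-1 − (-3))/3 = 2/3.
Right endpoints: -7/3, -5/3, -1.
f(-7/3) ≈ 0.0094, f(-5/3) ≈ 0.0357, f(-1) ≈ 0.1353.
Sum = Δu · [f(-7/3) + f(-5/3) + f(-1)].
Sum ≈ 0.1203.

0.1203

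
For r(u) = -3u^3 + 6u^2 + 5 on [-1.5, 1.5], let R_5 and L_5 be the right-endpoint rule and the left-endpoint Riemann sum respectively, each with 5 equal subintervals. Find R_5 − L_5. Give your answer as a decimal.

R_5 = 23.505.
L_5 = 35.655.
R_5 − L_5 = -12.15.

-12.15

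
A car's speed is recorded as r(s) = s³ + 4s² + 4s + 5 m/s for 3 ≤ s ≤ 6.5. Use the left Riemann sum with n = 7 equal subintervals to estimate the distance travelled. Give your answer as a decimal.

Δs = (6.5 − 3)/7 = 0.5.
Left endpoints: 3, 3.5, 4, 4.5, 5, 5.5, 6.
r(3) = 80, r(3.5) = 110.875, r(4) = 149, r(4.5) = 195.125, r(5) = 250, r(5.5) = 314.375, r(6) = 389.
Sum = Δs · [r(3) + r(3.5) + r(4) + ...].
Sum = 744.1875.

744.1875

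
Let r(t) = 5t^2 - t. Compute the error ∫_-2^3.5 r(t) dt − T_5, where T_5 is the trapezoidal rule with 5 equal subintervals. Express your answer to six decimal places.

Exact integral: ∫_-2^3.5 r(t) dt ≈ 80.66666667.
T_5 = 86.2125.
Error ≈ 80.66666667 − 86.2125 ≈ -5.545833.

-5.545833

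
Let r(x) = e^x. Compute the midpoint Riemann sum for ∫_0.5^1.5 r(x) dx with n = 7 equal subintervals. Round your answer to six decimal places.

2.830560

Δx = (1.5 − 0.5)/7 = 1/7.
Midpoints: 4/7, 5/7, 6/7, 1, 8/7, 9/7, 10/7.
r(4/7) ≈ 1.770795, r(5/7) ≈ 2.042727, r(6/7) ≈ 2.356418, r(1) ≈ 2.718282, r(8/7) ≈ 3.135715, r(9/7) ≈ 3.617251, r(10/7) ≈ 4.172734.
Sum = Δx · [r(4/7) + r(5/7) + r(6/7) + ...].
Sum ≈ 2.830560.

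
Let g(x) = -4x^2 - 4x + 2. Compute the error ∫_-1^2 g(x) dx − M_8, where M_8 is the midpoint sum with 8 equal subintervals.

Exact integral: ∫_-1^2 g(x) dx = -12.
M_8 = -11.859375.
Error = -12 − (-11.859375) = -0.140625.

-0.140625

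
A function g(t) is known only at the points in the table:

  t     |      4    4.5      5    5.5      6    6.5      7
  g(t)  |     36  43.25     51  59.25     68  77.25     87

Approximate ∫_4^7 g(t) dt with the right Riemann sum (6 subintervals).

192.875

Δt = 0.5.
Sum = 0.5·[43.25 + 51 + 59.25 + 68 + 77.25 + 87] = 192.875.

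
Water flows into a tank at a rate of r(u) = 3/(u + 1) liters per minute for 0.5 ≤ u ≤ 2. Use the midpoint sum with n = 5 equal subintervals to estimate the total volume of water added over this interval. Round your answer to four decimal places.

2.0757

Δu = (2 − 0.5)/5 = 0.3.
Midpoints: 0.65, 0.95, 1.25, 1.55, 1.85.
r(0.65) = 20/11, r(0.95) = 20/13, r(1.25) = 4/3, r(1.55) = 20/17, r(1.85) = 20/19.
Sum = Δu · [r(0.65) + r(0.95) + r(1.25) + r(1.55) + r(1.85)].
Sum ≈ 2.0757.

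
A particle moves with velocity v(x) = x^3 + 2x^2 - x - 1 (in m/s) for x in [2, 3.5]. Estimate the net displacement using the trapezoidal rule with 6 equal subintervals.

Δx = (3.5 − 2)/6 = 0.25.
v(2) = 13, v(2.25) = 18.265625, v(2.5) = 24.625, v(2.75) = 32.171875, v(3) = 41, v(3.25) = 51.203125, v(3.5) = 62.875.
T_6 = (Δx/2)·[v(x_0) + 2v(x_1) + ... + 2v(x_{5}) + v(x_6)].
Sum = 51.30078125.

51.30078125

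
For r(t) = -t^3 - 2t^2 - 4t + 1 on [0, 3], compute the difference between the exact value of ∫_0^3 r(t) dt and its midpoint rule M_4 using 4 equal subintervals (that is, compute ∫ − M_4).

-0.9140625

Exact integral: ∫_0^3 r(t) dt = -53.25.
M_4 = -52.3359375.
Error = -53.25 − (-52.3359375) = -0.9140625.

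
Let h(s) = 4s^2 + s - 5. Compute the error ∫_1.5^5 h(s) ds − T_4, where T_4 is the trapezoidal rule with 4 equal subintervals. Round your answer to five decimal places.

-1.78646

Exact integral: ∫_1.5^5 h(s) ds ≈ 156.0416667.
T_4 = 157.828125.
Error ≈ 156.0416667 − 157.828125 ≈ -1.78646.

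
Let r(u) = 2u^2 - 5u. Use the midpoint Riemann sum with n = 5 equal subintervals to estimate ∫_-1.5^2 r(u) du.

2.9225

Δu = (2 − (-1.5))/5 = 0.7.
Midpoints: -1.15, -0.45, 0.25, 0.95, 1.65.
r(-1.15) = 8.395, r(-0.45) = 2.655, r(0.25) = -1.125, r(0.95) = -2.945, r(1.65) = -2.805.
Sum = Δu · [r(-1.15) + r(-0.45) + r(0.25) + r(0.95) + r(1.65)].
Sum = 2.9225.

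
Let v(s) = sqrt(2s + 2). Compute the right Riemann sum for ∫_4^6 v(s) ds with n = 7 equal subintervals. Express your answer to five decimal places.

Δs = (6 − 4)/7 = 2/7.
Right endpoints: 30/7, 32/7, 34/7, 36/7, 38/7, 40/7, 6.
v(30/7) ≈ 3.25137, v(32/7) ≈ 3.33809, v(34/7) ≈ 3.42261, v(36/7) ≈ 3.50510, v(38/7) ≈ 3.58569, v(40/7) ≈ 3.66450, v(6) ≈ 3.74166.
Sum = Δs · [v(30/7) + v(32/7) + v(34/7) + ...].
Sum ≈ 7.00258.

7.00258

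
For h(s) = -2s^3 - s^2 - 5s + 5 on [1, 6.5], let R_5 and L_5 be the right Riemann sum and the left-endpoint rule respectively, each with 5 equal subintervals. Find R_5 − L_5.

-677.6

R_5 = -1423.73.
L_5 = -746.13.
R_5 − L_5 = -677.6.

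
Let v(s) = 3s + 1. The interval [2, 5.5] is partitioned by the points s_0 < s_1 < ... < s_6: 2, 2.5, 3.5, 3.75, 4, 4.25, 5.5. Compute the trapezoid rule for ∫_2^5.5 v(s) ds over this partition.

Subinterval widths: 0.5, 1, 0.25, 0.25, 0.25, 1.25.
v(2) = 7, v(2.5) = 8.5, v(3.5) = 11.5, v(3.75) = 12.25, v(4) = 13, v(4.25) = 13.75, v(5.5) = 17.5.
On each subinterval the trapezoid contributes (Δs_i/2)·[v(s_{i-1}) + v(s_i)].
Sum = 42.875.

42.875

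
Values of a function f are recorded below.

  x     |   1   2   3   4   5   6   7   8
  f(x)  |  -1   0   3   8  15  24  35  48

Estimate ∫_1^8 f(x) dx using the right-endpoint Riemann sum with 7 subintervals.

133

Δx = 1.
Sum = 1·[0 + 3 + 8 + 15 + 24 + 35 + 48] = 133.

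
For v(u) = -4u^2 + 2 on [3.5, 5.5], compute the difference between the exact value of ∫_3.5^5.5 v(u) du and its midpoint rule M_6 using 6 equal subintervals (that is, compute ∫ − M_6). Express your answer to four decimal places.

Exact integral: ∫_3.5^5.5 v(u) du ≈ -160.666667.
M_6 ≈ -160.592593.
Error ≈ -160.666667 − (-160.592593) ≈ -0.0741.

-0.0741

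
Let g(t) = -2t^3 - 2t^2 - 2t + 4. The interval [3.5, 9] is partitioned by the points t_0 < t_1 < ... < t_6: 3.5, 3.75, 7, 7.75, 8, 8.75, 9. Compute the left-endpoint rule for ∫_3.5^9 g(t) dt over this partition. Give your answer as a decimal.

Subinterval widths: 0.25, 3.25, 0.75, 0.25, 0.75, 0.25.
Left endpoints: 3.5, 3.75, 7, 7.75, 8, 8.75.
g(3.5) = -113.25, g(3.75) = -137.09375, g(7) = -794, g(7.75) = -1062.59375, g(8) = -1164, g(8.75) = -1506.46875.
Sum = Σ Δt_i · g(t_i).
Sum = -2584.6328125.

-2584.6328125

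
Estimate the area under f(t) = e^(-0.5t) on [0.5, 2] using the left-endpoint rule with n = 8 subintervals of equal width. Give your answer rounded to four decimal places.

0.8610

Δt = (2 − 0.5)/8 = 0.1875.
Left endpoints: 0.5, 0.6875, 0.875, 1.0625, 1.25, 1.4375, 1.625, 1.8125.
f(0.5) ≈ 0.7788, f(0.6875) ≈ 0.7091, f(0.875) ≈ 0.6456, f(1.0625) ≈ 0.5879, f(1.25) ≈ 0.5353, f(1.4375) ≈ 0.4874, f(1.625) ≈ 0.4437, f(1.8125) ≈ 0.4040.
Sum = Δt · [f(0.5) + f(0.6875) + f(0.875) + ...].
Sum ≈ 0.8610.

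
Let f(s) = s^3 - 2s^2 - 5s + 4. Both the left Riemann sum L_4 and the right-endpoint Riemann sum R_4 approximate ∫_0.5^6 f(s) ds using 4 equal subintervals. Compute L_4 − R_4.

-160.703125

L_4 ≈ 45.772461.
R_4 ≈ 206.475586.
L_4 − R_4 = -160.703125.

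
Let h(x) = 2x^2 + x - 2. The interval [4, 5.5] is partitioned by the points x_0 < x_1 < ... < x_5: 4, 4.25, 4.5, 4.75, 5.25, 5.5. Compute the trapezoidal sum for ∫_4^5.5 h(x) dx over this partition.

Subinterval widths: 0.25, 0.25, 0.25, 0.5, 0.25.
h(4) = 34, h(4.25) = 38.375, h(4.5) = 43, h(4.75) = 47.875, h(5.25) = 58.375, h(5.5) = 64.
On each subinterval the trapezoid contributes (Δx_i/2)·[h(x_{i-1}) + h(x_i)].
Sum = 72.4375.

72.4375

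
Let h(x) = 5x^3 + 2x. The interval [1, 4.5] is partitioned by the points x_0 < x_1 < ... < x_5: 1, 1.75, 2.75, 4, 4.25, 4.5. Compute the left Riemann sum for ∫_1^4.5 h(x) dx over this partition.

Subinterval widths: 0.75, 1, 1.25, 0.25, 0.25.
Left endpoints: 1, 1.75, 2.75, 4, 4.25.
h(1) = 7, h(1.75) = 30.296875, h(2.75) = 109.484375, h(4) = 328, h(4.25) = 392.328125.
Sum = Σ Δx_i · h(x_i).
Sum = 352.484375.

352.484375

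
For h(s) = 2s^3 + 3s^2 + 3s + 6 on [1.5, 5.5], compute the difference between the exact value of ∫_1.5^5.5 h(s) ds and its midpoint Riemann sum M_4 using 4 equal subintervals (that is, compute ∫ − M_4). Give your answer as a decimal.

Exact integral: ∫_1.5^5.5 h(s) ds = 684.
M_4 = 676.
Error = 684 − 676 = 8.

8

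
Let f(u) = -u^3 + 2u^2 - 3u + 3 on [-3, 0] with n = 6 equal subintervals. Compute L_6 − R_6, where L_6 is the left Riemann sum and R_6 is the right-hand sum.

27

L_6 = 75.0625.
R_6 = 48.0625.
L_6 − R_6 = 27.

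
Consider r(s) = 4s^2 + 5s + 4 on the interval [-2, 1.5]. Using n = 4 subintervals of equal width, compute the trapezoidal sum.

Δs = (1.5 − (-2))/4 = 0.875.
r(-2) = 10, r(-1.125) = 3.4375, r(-0.25) = 3, r(0.625) = 8.6875, r(1.5) = 20.5.
T_4 = (Δs/2)·[r(s_0) + 2r(s_1) + 2r(s_2) + 2r(s_3) + r(s_4)].
Sum = 26.578125.

26.578125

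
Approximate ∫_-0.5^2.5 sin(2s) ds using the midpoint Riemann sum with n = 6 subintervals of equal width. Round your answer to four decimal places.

Δs = (2.5 − (-0.5))/6 = 0.5.
Midpoints: -0.25, 0.25, 0.75, 1.25, 1.75, 2.25.
f(-0.25) ≈ -0.4794, f(0.25) ≈ 0.4794, f(0.75) ≈ 0.9975, f(1.25) ≈ 0.5985, f(1.75) ≈ -0.3508, f(2.25) ≈ -0.9775.
Sum = Δs · [f(-0.25) + f(0.25) + f(0.75) + ...].
Sum ≈ 0.1338.

0.1338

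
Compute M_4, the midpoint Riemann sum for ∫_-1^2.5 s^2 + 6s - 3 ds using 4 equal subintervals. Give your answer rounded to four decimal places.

10.5684

Δs = (2.5 − (-1))/4 = 0.875.
Midpoints: -0.5625, 0.3125, 1.1875, 2.0625.
f(-0.5625) = -6.05859375, f(0.3125) = -1.02734375, f(1.1875) = 5.53515625, f(2.0625) = 13.62890625.
Sum = Δs · [f(-0.5625) + f(0.3125) + f(1.1875) + f(2.0625)].
Sum ≈ 10.5684.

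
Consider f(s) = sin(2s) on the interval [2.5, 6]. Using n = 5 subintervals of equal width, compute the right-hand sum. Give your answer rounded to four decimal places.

-0.0850

Δs = (6 − 2.5)/5 = 0.7.
Right endpoints: 3.2, 3.9, 4.6, 5.3, 6.
f(3.2) ≈ 0.1165, f(3.9) ≈ 0.9985, f(4.6) ≈ 0.2229, f(5.3) ≈ -0.9228, f(6) ≈ -0.5366.
Sum = Δs · [f(3.2) + f(3.9) + f(4.6) + f(5.3) + f(6)].
Sum ≈ -0.0850.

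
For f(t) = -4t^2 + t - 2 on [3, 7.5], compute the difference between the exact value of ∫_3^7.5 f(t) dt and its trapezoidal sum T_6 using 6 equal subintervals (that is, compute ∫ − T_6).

Exact integral: ∫_3^7.5 f(t) dt = -511.875.
T_6 = -513.5625.
Error = -511.875 − (-513.5625) = 1.6875.

1.6875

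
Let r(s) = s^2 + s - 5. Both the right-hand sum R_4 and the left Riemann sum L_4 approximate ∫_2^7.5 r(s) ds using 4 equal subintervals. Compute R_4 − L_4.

79.40625

R_4 = 178.01953125.
L_4 = 98.61328125.
R_4 − L_4 = 79.40625.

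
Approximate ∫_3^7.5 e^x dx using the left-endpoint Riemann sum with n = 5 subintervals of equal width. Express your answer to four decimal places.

Δx = (7.5 − 3)/5 = 0.9.
Left endpoints: 3, 3.9, 4.8, 5.7, 6.6.
f(3) ≈ 20.0855, f(3.9) ≈ 49.4024, f(4.8) ≈ 121.5104, f(5.7) ≈ 298.8674, f(6.6) ≈ 735.0952.
Sum = Δx · [f(3) + f(3.9) + f(4.8) + f(5.7) + f(6.6)].
Sum ≈ 1102.4649.

1102.4649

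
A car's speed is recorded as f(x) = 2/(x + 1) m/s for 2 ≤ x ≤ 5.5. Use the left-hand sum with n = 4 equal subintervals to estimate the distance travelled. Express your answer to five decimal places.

Δx = (5.5 − 2)/4 = 0.875.
Left endpoints: 2, 2.875, 3.75, 4.625.
f(2) = 2/3, f(2.875) = 16/31, f(3.75) = 8/19, f(4.625) = 16/45.
Sum = Δx · [f(2) + f(2.875) + f(3.75) + f(4.625)].
Sum ≈ 1.71448.

1.71448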